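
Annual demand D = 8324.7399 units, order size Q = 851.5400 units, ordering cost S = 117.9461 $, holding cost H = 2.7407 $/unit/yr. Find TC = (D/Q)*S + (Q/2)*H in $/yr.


Ordering cost = D*S/Q = 1153.0528
Holding cost = Q*H/2 = 1166.9078
TC = 1153.0528 + 1166.9078 = 2319.9607

2319.9607 $/yr


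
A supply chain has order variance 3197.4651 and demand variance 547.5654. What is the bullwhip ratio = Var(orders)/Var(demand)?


BW = 3197.4651 / 547.5654 = 5.8394

5.8394


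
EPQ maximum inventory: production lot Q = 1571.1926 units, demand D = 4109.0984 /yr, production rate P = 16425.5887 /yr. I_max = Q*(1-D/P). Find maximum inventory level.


D/P = 0.2502
1 - D/P = 0.7498
I_max = 1571.1926 * 0.7498 = 1178.1361

1178.1361 units


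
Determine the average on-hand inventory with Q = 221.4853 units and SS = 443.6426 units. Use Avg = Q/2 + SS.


Q/2 = 110.7426
Avg = 110.7426 + 443.6426 = 554.3853

554.3853 units


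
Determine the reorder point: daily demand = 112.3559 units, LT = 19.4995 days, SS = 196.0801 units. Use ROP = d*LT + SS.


d*LT = 112.3559 * 19.4995 = 2190.8839
ROP = 2190.8839 + 196.0801 = 2386.9640

2386.9640 units


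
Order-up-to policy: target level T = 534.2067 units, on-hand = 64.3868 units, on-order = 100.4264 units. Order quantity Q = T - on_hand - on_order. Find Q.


Inventory position = OH + OO = 64.3868 + 100.4264 = 164.8132
Q = 534.2067 - 164.8132 = 369.3935

369.3935 units


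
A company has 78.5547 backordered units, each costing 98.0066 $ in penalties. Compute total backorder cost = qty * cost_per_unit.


Total = 78.5547 * 98.0066 = 7698.8791

7698.8791 $


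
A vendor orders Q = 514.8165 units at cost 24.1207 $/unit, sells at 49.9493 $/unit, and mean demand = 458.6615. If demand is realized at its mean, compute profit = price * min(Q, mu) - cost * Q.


Sales at mu = min(514.8165, 458.6615) = 458.6615
Revenue = 49.9493 * 458.6615 = 22909.8209
Total cost = 24.1207 * 514.8165 = 12417.7344
Profit = 22909.8209 - 12417.7344 = 10492.0865

10492.0865 $


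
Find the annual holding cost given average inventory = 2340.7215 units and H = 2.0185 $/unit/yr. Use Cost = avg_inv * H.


Cost = 2340.7215 * 2.0185 = 4724.7463

4724.7463 $/yr


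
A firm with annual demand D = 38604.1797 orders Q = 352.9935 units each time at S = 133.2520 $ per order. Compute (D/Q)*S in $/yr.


Number of orders = D/Q = 109.3623
Cost = 109.3623 * 133.2520 = 14572.7447

14572.7447 $/yr


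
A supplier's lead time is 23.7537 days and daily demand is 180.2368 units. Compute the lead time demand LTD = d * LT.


LTD = 180.2368 * 23.7537 = 4281.2909

4281.2909 units


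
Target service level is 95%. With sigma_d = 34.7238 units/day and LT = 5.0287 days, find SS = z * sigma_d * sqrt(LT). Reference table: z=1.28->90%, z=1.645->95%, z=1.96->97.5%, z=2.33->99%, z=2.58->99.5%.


From the table, SL = 95% corresponds to z = 1.645
sqrt(LT) = sqrt(5.0287) = 2.2425
SS = 1.645 * 34.7238 * 2.2425 = 128.0917

128.0917 units


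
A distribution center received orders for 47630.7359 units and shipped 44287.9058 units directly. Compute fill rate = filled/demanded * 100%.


FR = 44287.9058 / 47630.7359 * 100 = 92.9818

92.9818%


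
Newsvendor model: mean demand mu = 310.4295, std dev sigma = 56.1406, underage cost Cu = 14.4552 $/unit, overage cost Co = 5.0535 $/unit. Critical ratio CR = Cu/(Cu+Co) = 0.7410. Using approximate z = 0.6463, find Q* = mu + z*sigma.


CR = Cu/(Cu+Co) = 14.4552/(14.4552+5.0535) = 0.7410
z = 0.6463
Q* = 310.4295 + 0.6463 * 56.1406 = 346.7132

346.7132 units


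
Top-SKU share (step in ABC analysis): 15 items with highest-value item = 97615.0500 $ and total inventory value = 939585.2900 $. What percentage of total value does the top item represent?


Top item = 97615.0500
Total = 939585.2900
Percentage = 97615.0500 / 939585.2900 * 100 = 10.3892

10.3892%


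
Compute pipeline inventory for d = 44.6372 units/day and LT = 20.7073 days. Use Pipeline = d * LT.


Pipeline = 44.6372 * 20.7073 = 924.3159

924.3159 units


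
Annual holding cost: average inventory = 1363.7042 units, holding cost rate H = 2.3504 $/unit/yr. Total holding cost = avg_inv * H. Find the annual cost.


Cost = 1363.7042 * 2.3504 = 3205.2504

3205.2504 $/yr


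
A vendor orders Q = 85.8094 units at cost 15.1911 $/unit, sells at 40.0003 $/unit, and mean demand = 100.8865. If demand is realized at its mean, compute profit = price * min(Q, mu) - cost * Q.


Sales at mu = min(85.8094, 100.8865) = 85.8094
Revenue = 40.0003 * 85.8094 = 3432.4017
Total cost = 15.1911 * 85.8094 = 1303.5392
Profit = 3432.4017 - 1303.5392 = 2128.8626

2128.8626 $


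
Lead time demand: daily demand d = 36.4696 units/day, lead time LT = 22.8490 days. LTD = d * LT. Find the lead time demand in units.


LTD = 36.4696 * 22.8490 = 833.2939

833.2939 units


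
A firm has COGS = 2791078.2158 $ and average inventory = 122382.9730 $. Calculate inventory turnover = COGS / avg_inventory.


Turnover = 2791078.2158 / 122382.9730 = 22.8061

22.8061


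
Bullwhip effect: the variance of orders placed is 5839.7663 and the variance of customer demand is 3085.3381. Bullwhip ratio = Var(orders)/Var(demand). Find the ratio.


BW = 5839.7663 / 3085.3381 = 1.8927

1.8927


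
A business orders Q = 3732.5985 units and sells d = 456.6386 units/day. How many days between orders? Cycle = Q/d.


Cycle = 3732.5985 / 456.6386 = 8.1741

8.1741 days


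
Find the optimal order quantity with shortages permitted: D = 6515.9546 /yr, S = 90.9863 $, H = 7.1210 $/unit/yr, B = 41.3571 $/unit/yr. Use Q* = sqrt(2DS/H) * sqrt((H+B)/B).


sqrt(2DS/H) = 408.0577
sqrt((H+B)/B) = 1.0827
Q* = 408.0577 * 1.0827 = 441.7935

441.7935 units


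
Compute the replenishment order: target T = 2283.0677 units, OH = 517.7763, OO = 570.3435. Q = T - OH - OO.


Inventory position = OH + OO = 517.7763 + 570.3435 = 1088.1198
Q = 2283.0677 - 1088.1198 = 1194.9479

1194.9479 units


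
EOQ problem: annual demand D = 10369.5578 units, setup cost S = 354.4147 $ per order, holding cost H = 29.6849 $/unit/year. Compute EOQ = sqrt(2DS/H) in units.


2*D*S = 2 * 10369.5578 * 354.4147 = 7350247.4336
2*D*S/H = 247608.9673
EOQ = sqrt(247608.9673) = 497.6032

497.6032 units


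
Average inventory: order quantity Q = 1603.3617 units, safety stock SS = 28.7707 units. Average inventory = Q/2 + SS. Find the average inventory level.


Q/2 = 801.6808
Avg = 801.6808 + 28.7707 = 830.4515

830.4515 units


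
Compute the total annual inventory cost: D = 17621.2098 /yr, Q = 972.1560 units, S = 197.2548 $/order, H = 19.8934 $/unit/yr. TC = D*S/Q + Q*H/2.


Ordering cost = D*S/Q = 3575.4223
Holding cost = Q*H/2 = 9669.7441
TC = 3575.4223 + 9669.7441 = 13245.1664

13245.1664 $/yr


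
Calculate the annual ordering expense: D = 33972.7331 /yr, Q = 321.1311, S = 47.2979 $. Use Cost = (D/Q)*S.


Number of orders = D/Q = 105.7909
Cost = 105.7909 * 47.2979 = 5003.6852

5003.6852 $/yr


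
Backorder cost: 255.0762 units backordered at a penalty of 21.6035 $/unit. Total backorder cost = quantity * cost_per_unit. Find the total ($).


Total = 255.0762 * 21.6035 = 5510.5387

5510.5387 $


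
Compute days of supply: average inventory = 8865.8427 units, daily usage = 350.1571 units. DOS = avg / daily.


DOS = 8865.8427 / 350.1571 = 25.3196

25.3196 days


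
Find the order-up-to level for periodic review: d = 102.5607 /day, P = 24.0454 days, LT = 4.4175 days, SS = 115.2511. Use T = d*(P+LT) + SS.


P + LT = 28.4629
d*(P+LT) = 102.5607 * 28.4629 = 2919.1749
T = 2919.1749 + 115.2511 = 3034.4260

3034.4260 units


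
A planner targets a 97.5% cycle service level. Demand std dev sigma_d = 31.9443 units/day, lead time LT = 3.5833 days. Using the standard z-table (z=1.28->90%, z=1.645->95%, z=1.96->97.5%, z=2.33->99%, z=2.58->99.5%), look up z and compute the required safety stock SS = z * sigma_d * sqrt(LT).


From the table, SL = 97.5% corresponds to z = 1.96
sqrt(LT) = sqrt(3.5833) = 1.8930
SS = 1.96 * 31.9443 * 1.8930 = 118.5198

118.5198 units


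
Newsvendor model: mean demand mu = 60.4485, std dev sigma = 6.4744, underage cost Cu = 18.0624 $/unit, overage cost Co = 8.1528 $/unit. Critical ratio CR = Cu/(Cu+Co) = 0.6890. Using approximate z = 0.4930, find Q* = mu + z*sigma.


CR = Cu/(Cu+Co) = 18.0624/(18.0624+8.1528) = 0.6890
z = 0.4930
Q* = 60.4485 + 0.4930 * 6.4744 = 63.6404

63.6404 units


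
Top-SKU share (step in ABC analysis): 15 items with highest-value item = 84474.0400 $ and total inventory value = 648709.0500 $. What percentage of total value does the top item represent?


Top item = 84474.0400
Total = 648709.0500
Percentage = 84474.0400 / 648709.0500 * 100 = 13.0219

13.0219%


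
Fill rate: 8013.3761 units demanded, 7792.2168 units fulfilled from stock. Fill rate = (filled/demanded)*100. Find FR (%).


FR = 7792.2168 / 8013.3761 * 100 = 97.2401

97.2401%


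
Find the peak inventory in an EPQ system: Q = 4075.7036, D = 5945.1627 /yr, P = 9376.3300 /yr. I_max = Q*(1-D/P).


D/P = 0.6341
1 - D/P = 0.3659
I_max = 4075.7036 * 0.3659 = 1491.4600

1491.4600 units


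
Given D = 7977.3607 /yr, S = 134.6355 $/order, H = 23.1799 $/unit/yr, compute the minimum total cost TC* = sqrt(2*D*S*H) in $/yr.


2*D*S*H = 49792091.6737
TC* = sqrt(49792091.6737) = 7056.3512

7056.3512 $/yr


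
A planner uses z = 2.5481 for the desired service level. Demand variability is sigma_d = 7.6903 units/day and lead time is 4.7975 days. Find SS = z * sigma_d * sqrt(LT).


sqrt(LT) = sqrt(4.7975) = 2.1903
SS = 2.5481 * 7.6903 * 2.1903 = 42.9207

42.9207 units


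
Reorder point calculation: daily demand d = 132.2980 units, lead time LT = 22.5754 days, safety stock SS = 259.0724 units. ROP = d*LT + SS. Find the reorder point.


d*LT = 132.2980 * 22.5754 = 2986.6803
ROP = 2986.6803 + 259.0724 = 3245.7527

3245.7527 units


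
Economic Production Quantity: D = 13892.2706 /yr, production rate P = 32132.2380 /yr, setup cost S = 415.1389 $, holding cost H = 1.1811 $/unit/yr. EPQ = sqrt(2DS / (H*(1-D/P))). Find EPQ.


1 - D/P = 1 - 0.4323 = 0.5677
H*(1-D/P) = 0.6705
2DS = 11534443.8708
EPQ = sqrt(17203899.9322) = 4147.7584

4147.7584 units


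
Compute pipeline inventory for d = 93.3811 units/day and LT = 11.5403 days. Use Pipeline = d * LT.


Pipeline = 93.3811 * 11.5403 = 1077.6459

1077.6459 units


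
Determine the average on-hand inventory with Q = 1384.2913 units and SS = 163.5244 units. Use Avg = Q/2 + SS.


Q/2 = 692.1457
Avg = 692.1457 + 163.5244 = 855.6701

855.6701 units


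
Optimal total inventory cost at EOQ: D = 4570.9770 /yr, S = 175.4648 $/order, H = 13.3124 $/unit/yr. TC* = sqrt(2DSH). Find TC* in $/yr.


2*D*S*H = 21354302.7619
TC* = sqrt(21354302.7619) = 4621.0716

4621.0716 $/yr


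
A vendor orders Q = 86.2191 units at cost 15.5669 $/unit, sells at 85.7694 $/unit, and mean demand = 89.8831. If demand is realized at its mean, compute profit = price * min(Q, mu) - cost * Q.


Sales at mu = min(86.2191, 89.8831) = 86.2191
Revenue = 85.7694 * 86.2191 = 7394.9605
Total cost = 15.5669 * 86.2191 = 1342.1641
Profit = 7394.9605 - 1342.1641 = 6052.7964

6052.7964 $


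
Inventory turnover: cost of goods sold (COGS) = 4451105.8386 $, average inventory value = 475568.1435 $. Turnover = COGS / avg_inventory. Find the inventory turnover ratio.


Turnover = 4451105.8386 / 475568.1435 = 9.3596

9.3596


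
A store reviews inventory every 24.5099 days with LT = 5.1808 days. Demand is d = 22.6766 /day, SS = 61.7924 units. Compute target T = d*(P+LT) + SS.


P + LT = 29.6907
d*(P+LT) = 22.6766 * 29.6907 = 673.2841
T = 673.2841 + 61.7924 = 735.0765

735.0765 units


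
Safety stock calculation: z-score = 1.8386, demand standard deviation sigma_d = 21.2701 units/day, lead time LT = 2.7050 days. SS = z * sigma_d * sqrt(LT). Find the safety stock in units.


sqrt(LT) = sqrt(2.7050) = 1.6447
SS = 1.8386 * 21.2701 * 1.6447 = 64.3192

64.3192 units


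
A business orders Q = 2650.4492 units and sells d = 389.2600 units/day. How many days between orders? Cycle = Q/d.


Cycle = 2650.4492 / 389.2600 = 6.8089

6.8089 days


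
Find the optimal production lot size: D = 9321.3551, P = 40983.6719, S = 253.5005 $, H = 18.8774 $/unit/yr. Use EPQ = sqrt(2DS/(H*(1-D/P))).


1 - D/P = 1 - 0.2274 = 0.7726
H*(1-D/P) = 14.5839
2DS = 4725936.3571
EPQ = sqrt(324051.3735) = 569.2551

569.2551 units


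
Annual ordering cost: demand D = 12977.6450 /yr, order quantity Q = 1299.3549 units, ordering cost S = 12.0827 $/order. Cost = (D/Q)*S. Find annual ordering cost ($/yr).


Number of orders = D/Q = 9.9878
Cost = 9.9878 * 12.0827 = 120.6791

120.6791 $/yr


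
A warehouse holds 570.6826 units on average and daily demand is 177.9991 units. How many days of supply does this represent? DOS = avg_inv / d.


DOS = 570.6826 / 177.9991 = 3.2061

3.2061 days


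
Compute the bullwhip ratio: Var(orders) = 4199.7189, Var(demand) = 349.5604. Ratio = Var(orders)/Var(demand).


BW = 4199.7189 / 349.5604 = 12.0143

12.0143


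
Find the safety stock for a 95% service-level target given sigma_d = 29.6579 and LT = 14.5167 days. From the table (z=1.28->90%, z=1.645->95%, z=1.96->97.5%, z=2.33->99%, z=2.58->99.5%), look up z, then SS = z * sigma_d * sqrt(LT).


From the table, SL = 95% corresponds to z = 1.645
sqrt(LT) = sqrt(14.5167) = 3.8101
SS = 1.645 * 29.6579 * 3.8101 = 185.8832

185.8832 units


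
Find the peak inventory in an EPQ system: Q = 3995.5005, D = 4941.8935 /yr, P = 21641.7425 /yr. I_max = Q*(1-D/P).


D/P = 0.2284
1 - D/P = 0.7716
I_max = 3995.5005 * 0.7716 = 3083.1277

3083.1277 units


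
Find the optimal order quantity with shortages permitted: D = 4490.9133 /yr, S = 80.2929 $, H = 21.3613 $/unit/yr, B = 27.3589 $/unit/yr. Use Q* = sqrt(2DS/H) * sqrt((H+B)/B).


sqrt(2DS/H) = 183.7414
sqrt((H+B)/B) = 1.3345
Q* = 183.7414 * 1.3345 = 245.1954

245.1954 units


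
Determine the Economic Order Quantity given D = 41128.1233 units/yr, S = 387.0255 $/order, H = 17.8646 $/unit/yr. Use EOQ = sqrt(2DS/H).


2*D*S = 2 * 41128.1233 * 387.0255 = 31835264.9685
2*D*S/H = 1782030.6622
EOQ = sqrt(1782030.6622) = 1334.9272

1334.9272 units


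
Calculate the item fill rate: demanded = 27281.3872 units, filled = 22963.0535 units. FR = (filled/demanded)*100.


FR = 22963.0535 / 27281.3872 * 100 = 84.1711

84.1711%


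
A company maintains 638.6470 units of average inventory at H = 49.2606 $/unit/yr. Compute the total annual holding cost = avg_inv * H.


Cost = 638.6470 * 49.2606 = 31460.1344

31460.1344 $/yr


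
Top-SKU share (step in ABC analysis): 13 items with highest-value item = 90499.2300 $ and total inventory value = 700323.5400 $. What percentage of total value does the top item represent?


Top item = 90499.2300
Total = 700323.5400
Percentage = 90499.2300 / 700323.5400 * 100 = 12.9225

12.9225%


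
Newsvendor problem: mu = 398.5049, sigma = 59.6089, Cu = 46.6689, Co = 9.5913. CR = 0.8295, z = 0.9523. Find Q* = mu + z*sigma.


CR = Cu/(Cu+Co) = 46.6689/(46.6689+9.5913) = 0.8295
z = 0.9523
Q* = 398.5049 + 0.9523 * 59.6089 = 455.2705

455.2705 units


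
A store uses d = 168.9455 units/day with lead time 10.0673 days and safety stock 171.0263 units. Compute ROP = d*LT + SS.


d*LT = 168.9455 * 10.0673 = 1700.8250
ROP = 1700.8250 + 171.0263 = 1871.8513

1871.8513 units


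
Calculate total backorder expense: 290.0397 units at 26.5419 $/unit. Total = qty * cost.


Total = 290.0397 * 26.5419 = 7698.2047

7698.2047 $


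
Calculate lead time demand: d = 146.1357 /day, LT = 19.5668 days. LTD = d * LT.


LTD = 146.1357 * 19.5668 = 2859.4080

2859.4080 units


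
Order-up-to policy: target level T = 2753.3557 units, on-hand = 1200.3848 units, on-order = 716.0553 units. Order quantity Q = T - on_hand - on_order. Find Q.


Inventory position = OH + OO = 1200.3848 + 716.0553 = 1916.4401
Q = 2753.3557 - 1916.4401 = 836.9156

836.9156 units


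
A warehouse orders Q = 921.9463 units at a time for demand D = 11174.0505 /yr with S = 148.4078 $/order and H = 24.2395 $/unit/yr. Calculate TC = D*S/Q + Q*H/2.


Ordering cost = D*S/Q = 1798.7124
Holding cost = Q*H/2 = 11173.7587
TC = 1798.7124 + 11173.7587 = 12972.4711

12972.4711 $/yr


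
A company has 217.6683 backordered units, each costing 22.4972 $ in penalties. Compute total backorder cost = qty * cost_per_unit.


Total = 217.6683 * 22.4972 = 4896.9273

4896.9273 $


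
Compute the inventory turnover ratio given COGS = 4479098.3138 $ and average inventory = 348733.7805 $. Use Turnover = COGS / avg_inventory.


Turnover = 4479098.3138 / 348733.7805 = 12.8439

12.8439


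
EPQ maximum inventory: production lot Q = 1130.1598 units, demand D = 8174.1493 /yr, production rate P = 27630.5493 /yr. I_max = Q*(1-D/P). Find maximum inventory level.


D/P = 0.2958
1 - D/P = 0.7042
I_max = 1130.1598 * 0.7042 = 795.8163

795.8163 units


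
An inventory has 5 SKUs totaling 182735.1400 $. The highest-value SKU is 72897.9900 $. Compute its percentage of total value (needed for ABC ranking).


Top item = 72897.9900
Total = 182735.1400
Percentage = 72897.9900 / 182735.1400 * 100 = 39.8927

39.8927%


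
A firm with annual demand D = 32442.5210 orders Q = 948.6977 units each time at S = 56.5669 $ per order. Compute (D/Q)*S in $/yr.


Number of orders = D/Q = 34.1969
Cost = 34.1969 * 56.5669 = 1934.4127

1934.4127 $/yr


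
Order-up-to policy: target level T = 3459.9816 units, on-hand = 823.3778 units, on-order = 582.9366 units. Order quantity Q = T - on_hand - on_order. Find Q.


Inventory position = OH + OO = 823.3778 + 582.9366 = 1406.3144
Q = 3459.9816 - 1406.3144 = 2053.6672

2053.6672 units


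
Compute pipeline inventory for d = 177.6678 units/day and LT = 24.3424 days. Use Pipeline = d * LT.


Pipeline = 177.6678 * 24.3424 = 4324.8607

4324.8607 units


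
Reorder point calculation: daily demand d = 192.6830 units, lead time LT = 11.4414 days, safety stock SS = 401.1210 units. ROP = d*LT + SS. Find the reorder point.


d*LT = 192.6830 * 11.4414 = 2204.5633
ROP = 2204.5633 + 401.1210 = 2605.6843

2605.6843 units


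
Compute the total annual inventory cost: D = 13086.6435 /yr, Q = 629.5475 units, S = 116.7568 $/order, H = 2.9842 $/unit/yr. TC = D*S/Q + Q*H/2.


Ordering cost = D*S/Q = 2427.0680
Holding cost = Q*H/2 = 939.3478
TC = 2427.0680 + 939.3478 = 3366.4159

3366.4159 $/yr


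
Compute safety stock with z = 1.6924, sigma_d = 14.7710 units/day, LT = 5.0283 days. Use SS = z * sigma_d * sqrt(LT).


sqrt(LT) = sqrt(5.0283) = 2.2424
SS = 1.6924 * 14.7710 * 2.2424 = 56.0562

56.0562 units


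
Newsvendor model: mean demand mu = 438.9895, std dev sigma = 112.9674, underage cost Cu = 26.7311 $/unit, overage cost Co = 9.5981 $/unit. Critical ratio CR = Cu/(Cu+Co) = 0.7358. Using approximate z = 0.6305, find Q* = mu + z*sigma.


CR = Cu/(Cu+Co) = 26.7311/(26.7311+9.5981) = 0.7358
z = 0.6305
Q* = 438.9895 + 0.6305 * 112.9674 = 510.2154

510.2154 units


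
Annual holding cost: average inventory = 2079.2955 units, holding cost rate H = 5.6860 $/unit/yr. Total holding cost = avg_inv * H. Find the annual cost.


Cost = 2079.2955 * 5.6860 = 11822.8742

11822.8742 $/yr


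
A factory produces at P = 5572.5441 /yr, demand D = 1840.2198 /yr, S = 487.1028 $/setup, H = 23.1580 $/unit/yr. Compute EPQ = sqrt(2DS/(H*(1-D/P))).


1 - D/P = 1 - 0.3302 = 0.6698
H*(1-D/P) = 15.5105
2DS = 1792752.4344
EPQ = sqrt(115582.8537) = 339.9748

339.9748 units


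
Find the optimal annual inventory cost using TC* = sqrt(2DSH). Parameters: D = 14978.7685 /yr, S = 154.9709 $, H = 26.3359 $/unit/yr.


2*D*S*H = 122265639.5970
TC* = sqrt(122265639.5970) = 11057.3794

11057.3794 $/yr


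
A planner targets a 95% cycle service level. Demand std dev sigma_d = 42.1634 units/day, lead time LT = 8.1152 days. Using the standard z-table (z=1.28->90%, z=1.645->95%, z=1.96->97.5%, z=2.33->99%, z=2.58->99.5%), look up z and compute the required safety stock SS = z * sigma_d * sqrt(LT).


From the table, SL = 95% corresponds to z = 1.645
sqrt(LT) = sqrt(8.1152) = 2.8487
SS = 1.645 * 42.1634 * 2.8487 = 197.5837

197.5837 units


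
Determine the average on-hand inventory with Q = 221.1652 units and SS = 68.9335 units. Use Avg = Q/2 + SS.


Q/2 = 110.5826
Avg = 110.5826 + 68.9335 = 179.5161

179.5161 units


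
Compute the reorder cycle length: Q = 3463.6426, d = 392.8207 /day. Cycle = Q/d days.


Cycle = 3463.6426 / 392.8207 = 8.8174

8.8174 days


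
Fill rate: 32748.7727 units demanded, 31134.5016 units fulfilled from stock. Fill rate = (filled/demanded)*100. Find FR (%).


FR = 31134.5016 / 32748.7727 * 100 = 95.0707

95.0707%


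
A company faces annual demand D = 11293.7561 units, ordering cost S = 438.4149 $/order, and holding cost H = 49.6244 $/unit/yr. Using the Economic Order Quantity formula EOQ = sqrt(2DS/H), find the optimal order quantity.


2*D*S = 2 * 11293.7561 * 438.4149 = 9902701.9024
2*D*S/H = 199553.0808
EOQ = sqrt(199553.0808) = 446.7136

446.7136 units


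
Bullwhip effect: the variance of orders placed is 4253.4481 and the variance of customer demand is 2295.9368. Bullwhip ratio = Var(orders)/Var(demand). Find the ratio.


BW = 4253.4481 / 2295.9368 = 1.8526

1.8526


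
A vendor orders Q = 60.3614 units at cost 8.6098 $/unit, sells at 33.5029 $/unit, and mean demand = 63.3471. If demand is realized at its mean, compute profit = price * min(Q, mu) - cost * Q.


Sales at mu = min(60.3614, 63.3471) = 60.3614
Revenue = 33.5029 * 60.3614 = 2022.2819
Total cost = 8.6098 * 60.3614 = 519.6996
Profit = 2022.2819 - 519.6996 = 1502.5824

1502.5824 $


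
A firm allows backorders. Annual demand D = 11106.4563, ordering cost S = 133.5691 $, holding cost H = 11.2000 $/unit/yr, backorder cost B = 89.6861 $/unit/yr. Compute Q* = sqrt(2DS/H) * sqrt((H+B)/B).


sqrt(2DS/H) = 514.6912
sqrt((H+B)/B) = 1.0606
Q* = 514.6912 * 1.0606 = 545.8833

545.8833 units


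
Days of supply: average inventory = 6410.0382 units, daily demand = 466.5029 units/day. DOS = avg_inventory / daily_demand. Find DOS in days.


DOS = 6410.0382 / 466.5029 = 13.7406

13.7406 days


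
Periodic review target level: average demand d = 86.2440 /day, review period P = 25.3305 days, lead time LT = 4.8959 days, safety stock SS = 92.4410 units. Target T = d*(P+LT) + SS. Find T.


P + LT = 30.2264
d*(P+LT) = 86.2440 * 30.2264 = 2606.8456
T = 2606.8456 + 92.4410 = 2699.2866

2699.2866 units


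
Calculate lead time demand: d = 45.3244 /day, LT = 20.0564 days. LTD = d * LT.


LTD = 45.3244 * 20.0564 = 909.0443

909.0443 units


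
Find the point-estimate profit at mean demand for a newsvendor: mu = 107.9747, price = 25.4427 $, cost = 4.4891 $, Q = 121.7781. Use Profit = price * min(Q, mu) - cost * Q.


Sales at mu = min(121.7781, 107.9747) = 107.9747
Revenue = 25.4427 * 107.9747 = 2747.1679
Total cost = 4.4891 * 121.7781 = 546.6741
Profit = 2747.1679 - 546.6741 = 2200.4938

2200.4938 $


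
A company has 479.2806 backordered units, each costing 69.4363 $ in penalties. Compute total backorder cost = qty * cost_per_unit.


Total = 479.2806 * 69.4363 = 33279.4715

33279.4715 $


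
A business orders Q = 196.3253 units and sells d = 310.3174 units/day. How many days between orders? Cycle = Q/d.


Cycle = 196.3253 / 310.3174 = 0.6327

0.6327 days


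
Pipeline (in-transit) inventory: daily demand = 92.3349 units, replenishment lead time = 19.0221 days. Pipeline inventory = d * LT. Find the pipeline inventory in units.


Pipeline = 92.3349 * 19.0221 = 1756.4037

1756.4037 units


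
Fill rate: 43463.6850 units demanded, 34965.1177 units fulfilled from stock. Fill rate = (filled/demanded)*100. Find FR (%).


FR = 34965.1177 / 43463.6850 * 100 = 80.4467

80.4467%


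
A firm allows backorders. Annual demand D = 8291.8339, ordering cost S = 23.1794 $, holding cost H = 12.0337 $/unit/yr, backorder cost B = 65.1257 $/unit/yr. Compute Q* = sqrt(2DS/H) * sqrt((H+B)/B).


sqrt(2DS/H) = 178.7277
sqrt((H+B)/B) = 1.0885
Q* = 178.7277 * 1.0885 = 194.5405

194.5405 units


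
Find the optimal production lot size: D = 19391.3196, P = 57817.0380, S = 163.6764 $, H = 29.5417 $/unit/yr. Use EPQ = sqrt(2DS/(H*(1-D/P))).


1 - D/P = 1 - 0.3354 = 0.6646
H*(1-D/P) = 19.6337
2DS = 6347802.7668
EPQ = sqrt(323311.9700) = 568.6053

568.6053 units


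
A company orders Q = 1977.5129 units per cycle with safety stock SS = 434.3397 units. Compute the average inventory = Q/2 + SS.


Q/2 = 988.7564
Avg = 988.7564 + 434.3397 = 1423.0961

1423.0961 units


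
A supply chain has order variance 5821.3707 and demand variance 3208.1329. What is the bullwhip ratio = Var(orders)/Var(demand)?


BW = 5821.3707 / 3208.1329 = 1.8146

1.8146


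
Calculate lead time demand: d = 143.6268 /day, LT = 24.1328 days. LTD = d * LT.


LTD = 143.6268 * 24.1328 = 3466.1168

3466.1168 units


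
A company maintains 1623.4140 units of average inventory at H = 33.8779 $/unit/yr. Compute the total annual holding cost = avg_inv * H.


Cost = 1623.4140 * 33.8779 = 54997.8572

54997.8572 $/yr


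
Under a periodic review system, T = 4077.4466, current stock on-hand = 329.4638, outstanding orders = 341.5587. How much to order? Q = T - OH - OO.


Inventory position = OH + OO = 329.4638 + 341.5587 = 671.0225
Q = 4077.4466 - 671.0225 = 3406.4241

3406.4241 units


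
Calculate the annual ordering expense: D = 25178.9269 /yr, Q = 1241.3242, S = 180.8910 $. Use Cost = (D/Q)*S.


Number of orders = D/Q = 20.2839
Cost = 20.2839 * 180.8910 = 3669.1795

3669.1795 $/yr


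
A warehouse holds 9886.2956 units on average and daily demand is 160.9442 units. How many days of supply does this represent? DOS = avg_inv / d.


DOS = 9886.2956 / 160.9442 = 61.4269

61.4269 days


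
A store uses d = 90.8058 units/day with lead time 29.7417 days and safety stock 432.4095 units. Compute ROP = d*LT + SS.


d*LT = 90.8058 * 29.7417 = 2700.7189
ROP = 2700.7189 + 432.4095 = 3133.1284

3133.1284 units


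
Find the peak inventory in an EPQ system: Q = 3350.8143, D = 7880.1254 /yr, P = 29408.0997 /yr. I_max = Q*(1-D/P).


D/P = 0.2680
1 - D/P = 0.7320
I_max = 3350.8143 * 0.7320 = 2452.9380

2452.9380 units


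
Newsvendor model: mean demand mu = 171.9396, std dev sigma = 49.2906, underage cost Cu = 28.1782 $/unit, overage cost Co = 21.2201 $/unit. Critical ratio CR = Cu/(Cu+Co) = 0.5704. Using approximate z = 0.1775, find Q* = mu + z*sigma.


CR = Cu/(Cu+Co) = 28.1782/(28.1782+21.2201) = 0.5704
z = 0.1775
Q* = 171.9396 + 0.1775 * 49.2906 = 180.6887

180.6887 units


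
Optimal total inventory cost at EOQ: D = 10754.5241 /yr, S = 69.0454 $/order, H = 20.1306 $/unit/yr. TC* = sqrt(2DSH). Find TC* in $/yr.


2*D*S*H = 29895970.9010
TC* = sqrt(29895970.9010) = 5467.7208

5467.7208 $/yr


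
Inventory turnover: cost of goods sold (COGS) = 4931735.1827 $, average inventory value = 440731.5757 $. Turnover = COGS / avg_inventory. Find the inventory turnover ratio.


Turnover = 4931735.1827 / 440731.5757 = 11.1899

11.1899


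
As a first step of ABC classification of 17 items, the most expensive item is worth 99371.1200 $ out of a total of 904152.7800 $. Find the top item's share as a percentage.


Top item = 99371.1200
Total = 904152.7800
Percentage = 99371.1200 / 904152.7800 * 100 = 10.9905

10.9905%


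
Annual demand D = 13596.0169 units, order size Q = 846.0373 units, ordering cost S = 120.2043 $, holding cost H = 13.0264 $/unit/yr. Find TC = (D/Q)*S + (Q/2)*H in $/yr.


Ordering cost = D*S/Q = 1931.7112
Holding cost = Q*H/2 = 5510.4101
TC = 1931.7112 + 5510.4101 = 7442.1213

7442.1213 $/yr


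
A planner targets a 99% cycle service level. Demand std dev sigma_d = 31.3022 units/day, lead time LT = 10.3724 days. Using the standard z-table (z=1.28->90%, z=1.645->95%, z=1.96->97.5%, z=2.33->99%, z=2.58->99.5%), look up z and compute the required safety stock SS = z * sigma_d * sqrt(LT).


From the table, SL = 99% corresponds to z = 2.33
sqrt(LT) = sqrt(10.3724) = 3.2206
SS = 2.33 * 31.3022 * 3.2206 = 234.8932

234.8932 units


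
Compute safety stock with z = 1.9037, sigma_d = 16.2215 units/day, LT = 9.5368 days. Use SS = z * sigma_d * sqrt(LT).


sqrt(LT) = sqrt(9.5368) = 3.0882
SS = 1.9037 * 16.2215 * 3.0882 = 95.3654

95.3654 units


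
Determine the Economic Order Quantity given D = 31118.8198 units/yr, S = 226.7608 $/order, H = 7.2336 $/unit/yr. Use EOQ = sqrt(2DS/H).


2*D*S = 2 * 31118.8198 * 226.7608 = 14113056.9458
2*D*S/H = 1951041.9357
EOQ = sqrt(1951041.9357) = 1396.7970

1396.7970 units


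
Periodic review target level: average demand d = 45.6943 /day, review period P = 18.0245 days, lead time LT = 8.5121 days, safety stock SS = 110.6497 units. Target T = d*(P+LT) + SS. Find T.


P + LT = 26.5366
d*(P+LT) = 45.6943 * 26.5366 = 1212.5714
T = 1212.5714 + 110.6497 = 1323.2211

1323.2211 units


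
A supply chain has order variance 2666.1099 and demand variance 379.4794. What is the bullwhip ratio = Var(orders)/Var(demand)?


BW = 2666.1099 / 379.4794 = 7.0257

7.0257


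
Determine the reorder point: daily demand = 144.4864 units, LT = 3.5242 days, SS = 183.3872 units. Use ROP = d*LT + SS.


d*LT = 144.4864 * 3.5242 = 509.1990
ROP = 509.1990 + 183.3872 = 692.5862

692.5862 units


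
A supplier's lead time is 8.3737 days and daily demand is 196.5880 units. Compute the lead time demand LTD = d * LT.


LTD = 196.5880 * 8.3737 = 1646.1689

1646.1689 units


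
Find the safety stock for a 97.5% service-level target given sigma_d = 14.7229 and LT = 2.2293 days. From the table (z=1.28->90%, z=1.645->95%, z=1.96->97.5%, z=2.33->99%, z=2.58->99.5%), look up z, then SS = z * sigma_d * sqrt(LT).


From the table, SL = 97.5% corresponds to z = 1.96
sqrt(LT) = sqrt(2.2293) = 1.4931
SS = 1.96 * 14.7229 * 1.4931 = 43.0858

43.0858 units


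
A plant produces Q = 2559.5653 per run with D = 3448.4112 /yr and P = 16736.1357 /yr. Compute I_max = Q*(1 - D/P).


D/P = 0.2060
1 - D/P = 0.7940
I_max = 2559.5653 * 0.7940 = 2032.1775

2032.1775 units


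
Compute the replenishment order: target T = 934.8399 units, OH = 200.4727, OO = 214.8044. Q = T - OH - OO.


Inventory position = OH + OO = 200.4727 + 214.8044 = 415.2771
Q = 934.8399 - 415.2771 = 519.5628

519.5628 units


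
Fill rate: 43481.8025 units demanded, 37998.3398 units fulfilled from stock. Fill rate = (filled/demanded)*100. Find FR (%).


FR = 37998.3398 / 43481.8025 * 100 = 87.3891

87.3891%


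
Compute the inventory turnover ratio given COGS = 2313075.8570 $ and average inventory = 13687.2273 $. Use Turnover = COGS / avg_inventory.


Turnover = 2313075.8570 / 13687.2273 = 168.9952

168.9952


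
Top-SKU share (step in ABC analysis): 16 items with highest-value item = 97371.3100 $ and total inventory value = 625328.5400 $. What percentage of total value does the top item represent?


Top item = 97371.3100
Total = 625328.5400
Percentage = 97371.3100 / 625328.5400 * 100 = 15.5712

15.5712%


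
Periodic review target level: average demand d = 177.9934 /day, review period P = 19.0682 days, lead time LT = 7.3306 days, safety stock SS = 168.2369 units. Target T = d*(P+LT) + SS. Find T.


P + LT = 26.3988
d*(P+LT) = 177.9934 * 26.3988 = 4698.8122
T = 4698.8122 + 168.2369 = 4867.0491

4867.0491 units


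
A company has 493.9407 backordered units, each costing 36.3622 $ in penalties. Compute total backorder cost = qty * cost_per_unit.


Total = 493.9407 * 36.3622 = 17960.7705

17960.7705 $


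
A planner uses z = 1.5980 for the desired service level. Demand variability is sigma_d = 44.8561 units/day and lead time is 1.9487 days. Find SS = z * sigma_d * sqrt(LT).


sqrt(LT) = sqrt(1.9487) = 1.3960
SS = 1.5980 * 44.8561 * 1.3960 = 100.0624

100.0624 units


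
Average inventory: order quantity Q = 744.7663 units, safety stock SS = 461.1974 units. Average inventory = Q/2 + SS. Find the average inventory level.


Q/2 = 372.3832
Avg = 372.3832 + 461.1974 = 833.5806

833.5806 units


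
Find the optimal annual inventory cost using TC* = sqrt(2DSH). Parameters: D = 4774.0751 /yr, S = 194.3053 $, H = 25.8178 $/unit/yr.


2*D*S*H = 47898633.2378
TC* = sqrt(47898633.2378) = 6920.8838

6920.8838 $/yr


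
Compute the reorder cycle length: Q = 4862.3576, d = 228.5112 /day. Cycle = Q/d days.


Cycle = 4862.3576 / 228.5112 = 21.2784

21.2784 days


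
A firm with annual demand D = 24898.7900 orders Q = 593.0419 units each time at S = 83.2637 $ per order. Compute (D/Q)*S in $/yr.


Number of orders = D/Q = 41.9849
Cost = 41.9849 * 83.2637 = 3495.8160

3495.8160 $/yr


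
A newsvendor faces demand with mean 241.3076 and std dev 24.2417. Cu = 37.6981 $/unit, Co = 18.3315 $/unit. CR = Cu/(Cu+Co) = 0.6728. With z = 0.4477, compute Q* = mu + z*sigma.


CR = Cu/(Cu+Co) = 37.6981/(37.6981+18.3315) = 0.6728
z = 0.4477
Q* = 241.3076 + 0.4477 * 24.2417 = 252.1606

252.1606 units


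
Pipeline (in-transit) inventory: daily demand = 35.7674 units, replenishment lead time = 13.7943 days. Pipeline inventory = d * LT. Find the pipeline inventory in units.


Pipeline = 35.7674 * 13.7943 = 493.3862

493.3862 units


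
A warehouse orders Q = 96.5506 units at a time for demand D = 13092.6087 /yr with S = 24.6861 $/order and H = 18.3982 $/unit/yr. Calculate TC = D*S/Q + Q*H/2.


Ordering cost = D*S/Q = 3347.5240
Holding cost = Q*H/2 = 888.1786
TC = 3347.5240 + 888.1786 = 4235.7026

4235.7026 $/yr


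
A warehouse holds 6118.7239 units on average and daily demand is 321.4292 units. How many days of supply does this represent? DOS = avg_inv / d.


DOS = 6118.7239 / 321.4292 = 19.0360

19.0360 days


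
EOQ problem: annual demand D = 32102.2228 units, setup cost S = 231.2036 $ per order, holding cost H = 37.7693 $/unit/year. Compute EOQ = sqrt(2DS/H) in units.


2*D*S = 2 * 32102.2228 * 231.2036 = 14844298.9587
2*D*S/H = 393025.5249
EOQ = sqrt(393025.5249) = 626.9175

626.9175 units


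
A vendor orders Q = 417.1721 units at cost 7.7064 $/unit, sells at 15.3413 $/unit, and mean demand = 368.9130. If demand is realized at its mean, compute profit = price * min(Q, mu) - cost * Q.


Sales at mu = min(417.1721, 368.9130) = 368.9130
Revenue = 15.3413 * 368.9130 = 5659.6050
Total cost = 7.7064 * 417.1721 = 3214.8951
Profit = 5659.6050 - 3214.8951 = 2444.7099

2444.7099 $


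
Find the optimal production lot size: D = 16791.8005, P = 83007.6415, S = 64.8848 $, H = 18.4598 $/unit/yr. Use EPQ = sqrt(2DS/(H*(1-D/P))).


1 - D/P = 1 - 0.2023 = 0.7977
H*(1-D/P) = 14.7255
2DS = 2179065.2342
EPQ = sqrt(147978.7708) = 384.6801

384.6801 units


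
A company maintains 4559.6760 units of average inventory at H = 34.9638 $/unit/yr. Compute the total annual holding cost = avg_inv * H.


Cost = 4559.6760 * 34.9638 = 159423.5997

159423.5997 $/yr


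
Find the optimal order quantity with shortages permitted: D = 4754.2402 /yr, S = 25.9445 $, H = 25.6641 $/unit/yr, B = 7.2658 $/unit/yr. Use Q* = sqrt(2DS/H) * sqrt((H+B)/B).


sqrt(2DS/H) = 98.0427
sqrt((H+B)/B) = 2.1289
Q* = 98.0427 * 2.1289 = 208.7222

208.7222 units


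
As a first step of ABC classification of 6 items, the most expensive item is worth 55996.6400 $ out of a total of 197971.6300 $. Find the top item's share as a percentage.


Top item = 55996.6400
Total = 197971.6300
Percentage = 55996.6400 / 197971.6300 * 100 = 28.2852

28.2852%


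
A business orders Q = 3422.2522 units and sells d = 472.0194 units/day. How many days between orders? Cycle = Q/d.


Cycle = 3422.2522 / 472.0194 = 7.2502

7.2502 days


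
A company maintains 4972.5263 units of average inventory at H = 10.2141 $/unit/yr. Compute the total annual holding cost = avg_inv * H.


Cost = 4972.5263 * 10.2141 = 50789.8809

50789.8809 $/yr


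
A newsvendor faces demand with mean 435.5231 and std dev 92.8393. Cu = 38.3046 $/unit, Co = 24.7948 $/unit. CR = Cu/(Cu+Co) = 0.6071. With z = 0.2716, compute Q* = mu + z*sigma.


CR = Cu/(Cu+Co) = 38.3046/(38.3046+24.7948) = 0.6071
z = 0.2716
Q* = 435.5231 + 0.2716 * 92.8393 = 460.7383

460.7383 units


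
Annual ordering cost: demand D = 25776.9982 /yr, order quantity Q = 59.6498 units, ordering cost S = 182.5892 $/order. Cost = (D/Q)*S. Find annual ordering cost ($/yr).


Number of orders = D/Q = 432.1389
Cost = 432.1389 * 182.5892 = 78903.8937

78903.8937 $/yr


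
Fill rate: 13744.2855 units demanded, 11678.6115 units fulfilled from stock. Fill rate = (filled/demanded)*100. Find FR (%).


FR = 11678.6115 / 13744.2855 * 100 = 84.9707

84.9707%


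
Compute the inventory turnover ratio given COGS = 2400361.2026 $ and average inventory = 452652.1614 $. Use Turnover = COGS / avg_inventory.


Turnover = 2400361.2026 / 452652.1614 = 5.3029

5.3029


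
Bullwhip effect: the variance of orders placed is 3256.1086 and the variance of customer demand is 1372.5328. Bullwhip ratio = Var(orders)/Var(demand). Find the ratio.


BW = 3256.1086 / 1372.5328 = 2.3723

2.3723


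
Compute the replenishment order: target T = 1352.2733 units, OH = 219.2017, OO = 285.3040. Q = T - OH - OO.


Inventory position = OH + OO = 219.2017 + 285.3040 = 504.5057
Q = 1352.2733 - 504.5057 = 847.7676

847.7676 units


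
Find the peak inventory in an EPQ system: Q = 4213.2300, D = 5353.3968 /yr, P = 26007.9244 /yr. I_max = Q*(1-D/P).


D/P = 0.2058
1 - D/P = 0.7942
I_max = 4213.2300 * 0.7942 = 3345.9908

3345.9908 units


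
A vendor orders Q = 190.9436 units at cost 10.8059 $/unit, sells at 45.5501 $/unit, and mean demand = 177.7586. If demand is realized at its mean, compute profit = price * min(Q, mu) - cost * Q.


Sales at mu = min(190.9436, 177.7586) = 177.7586
Revenue = 45.5501 * 177.7586 = 8096.9220
Total cost = 10.8059 * 190.9436 = 2063.3174
Profit = 8096.9220 - 2063.3174 = 6033.6046

6033.6046 $


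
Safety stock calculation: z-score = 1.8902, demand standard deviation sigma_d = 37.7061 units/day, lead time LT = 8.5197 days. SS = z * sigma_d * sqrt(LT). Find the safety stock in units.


sqrt(LT) = sqrt(8.5197) = 2.9189
SS = 1.8902 * 37.7061 * 2.9189 = 208.0327

208.0327 units


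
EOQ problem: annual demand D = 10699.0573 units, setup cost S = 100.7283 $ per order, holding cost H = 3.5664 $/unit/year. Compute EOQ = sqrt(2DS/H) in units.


2*D*S = 2 * 10699.0573 * 100.7283 = 2155395.7069
2*D*S/H = 604361.7393
EOQ = sqrt(604361.7393) = 777.4071

777.4071 units


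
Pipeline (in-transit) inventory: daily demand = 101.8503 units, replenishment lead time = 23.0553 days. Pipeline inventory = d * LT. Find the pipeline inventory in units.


Pipeline = 101.8503 * 23.0553 = 2348.1892

2348.1892 units


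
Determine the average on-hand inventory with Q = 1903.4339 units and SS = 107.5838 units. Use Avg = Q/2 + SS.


Q/2 = 951.7169
Avg = 951.7169 + 107.5838 = 1059.3007

1059.3007 units


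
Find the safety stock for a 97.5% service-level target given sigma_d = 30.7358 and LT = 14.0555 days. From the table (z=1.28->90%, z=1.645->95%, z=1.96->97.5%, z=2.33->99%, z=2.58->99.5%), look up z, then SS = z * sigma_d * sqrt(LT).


From the table, SL = 97.5% corresponds to z = 1.96
sqrt(LT) = sqrt(14.0555) = 3.7491
SS = 1.96 * 30.7358 * 3.7491 = 225.8519

225.8519 units


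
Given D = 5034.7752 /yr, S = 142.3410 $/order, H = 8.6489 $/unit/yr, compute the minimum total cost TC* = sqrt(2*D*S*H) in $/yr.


2*D*S*H = 12396553.7648
TC* = sqrt(12396553.7648) = 3520.8740

3520.8740 $/yr


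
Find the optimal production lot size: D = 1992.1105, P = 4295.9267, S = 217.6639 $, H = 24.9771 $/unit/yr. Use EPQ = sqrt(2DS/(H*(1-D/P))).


1 - D/P = 1 - 0.4637 = 0.5363
H*(1-D/P) = 13.3947
2DS = 867221.0813
EPQ = sqrt(64743.6007) = 254.4476

254.4476 units
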